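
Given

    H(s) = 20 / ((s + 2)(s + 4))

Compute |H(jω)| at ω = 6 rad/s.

|H(j6)| ≈ 0.4385

Substitute s = j6: numerator = 20, denominator = -28 + j36.
|H(j6)| = |20| / |-28 + j36| = 20 / 45.607 ≈ 0.4385.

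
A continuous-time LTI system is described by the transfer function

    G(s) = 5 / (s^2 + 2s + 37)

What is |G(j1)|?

Substitute s = j1: numerator = 5, denominator = 36 + j2.
|G(j1)| = |5| / |36 + j2| = 5 / 36.056 ≈ 0.1387.

|G(j1)| ≈ 0.1387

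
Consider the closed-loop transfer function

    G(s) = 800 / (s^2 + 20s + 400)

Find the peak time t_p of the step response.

t_p ≈ 0.1814 s

Comparing s^2 + 20s + 400 to s^2 + 2ζωₙs + ωₙ²: ωₙ = 20 rad/s and ζ = 20/(2·20) = 0.5.
ζωₙ = 20/2 = 10, so ω_d = ωₙ√(1−ζ²) = √(ωₙ² − (ζωₙ)²) = √(400 − 10²) = √300 ≈ 17.32 rad/s.
t_p = π/ω_d = π/17.32 ≈ 0.1814 s.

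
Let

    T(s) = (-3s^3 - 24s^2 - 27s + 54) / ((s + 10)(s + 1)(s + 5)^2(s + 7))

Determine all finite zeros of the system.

Set the numerator to zero: -3s^3 - 24s^2 - 27s + 54 = 0, i.e. -3·(s^3 + 8s^2 + 9s - 18) = 0.
Factoring: (s - 1)(s + 3)(s + 6) = 0.

s = 1, -3, -6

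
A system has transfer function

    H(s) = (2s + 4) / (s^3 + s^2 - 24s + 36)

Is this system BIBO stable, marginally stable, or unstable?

The denominator s^3 + s^2 - 24s + 36 factors as (s - 3)(s + 6)(s - 2), giving poles at s = 3, -6, 2.
Since the pole(s) at s = 3, 2 lie in the right half-plane, the system is unstable.

unstable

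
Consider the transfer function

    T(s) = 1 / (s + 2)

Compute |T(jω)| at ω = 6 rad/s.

Substitute s = j6: numerator = 1, denominator = 2 + j6.
|T(j6)| = |1| / |2 + j6| = 1 / 6.3246 ≈ 0.1581.

|T(j6)| ≈ 0.1581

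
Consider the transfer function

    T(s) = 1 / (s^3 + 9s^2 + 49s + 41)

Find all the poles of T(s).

The poles are the roots of the denominator s^3 + 9s^2 + 49s + 41 = 0.
Trying s = -1: the polynomial evaluates to 0, so (s + 1) is a factor.
Dividing out leaves s^2 + 8s + 41 = 0.
The quadratic formula then gives s = -4 ± 5j.

s = -1, -4 ± 5j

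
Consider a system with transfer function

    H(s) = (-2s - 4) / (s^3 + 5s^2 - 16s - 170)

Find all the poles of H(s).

s = -5 + 3j, -5 - 3j, 5

The poles are the roots of the denominator s^3 + 5s^2 - 16s - 170 = 0.
Trying s = 5: the polynomial evaluates to 0, so (s - 5) is a factor.
Dividing out leaves s^2 + 10s + 34 = 0.
The quadratic formula then gives s = -5 ± 3j.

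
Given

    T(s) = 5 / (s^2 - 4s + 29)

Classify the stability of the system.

The poles can be read from the denominator factors: s = 2 + 5j, 2 - 5j.
Since the pole(s) at s = 2 + 5j, 2 - 5j lie in the right half-plane, the system is unstable.

unstable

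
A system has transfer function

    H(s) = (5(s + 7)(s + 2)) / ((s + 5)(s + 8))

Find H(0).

H(0) = 7/4 ≈ 1.750

At s = 0 each factor (s + a) contributes a and each (s^2 + bs + c) contributes c.
H(0) = 5·(7) · (2) / ((5) · (8)) = 70/40 = 7/4.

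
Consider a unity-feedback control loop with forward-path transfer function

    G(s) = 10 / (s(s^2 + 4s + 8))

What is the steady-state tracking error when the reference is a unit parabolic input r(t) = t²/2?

G(s) has one pole at the origin.
This is a Type 1 system; Ka = lim_{s→0} s^2·G(s) = 0, so the steady-state error for a parabola input is infinite.

e_ss = ∞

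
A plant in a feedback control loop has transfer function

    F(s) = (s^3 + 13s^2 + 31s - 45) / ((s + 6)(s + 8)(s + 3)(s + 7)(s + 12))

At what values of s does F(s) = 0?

Set the numerator to zero: s^3 + 13s^2 + 31s - 45 = 0.
Factoring: (s - 1)(s + 5)(s + 9) = 0.

s = 1, -5, -9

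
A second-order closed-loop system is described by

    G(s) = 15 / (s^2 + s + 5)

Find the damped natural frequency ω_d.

ω_d ≈ 2.179 rad/s

Comparing s^2 + s + 5 to s^2 + 2ζωₙs + ωₙ²: ωₙ = √5 ≈ 2.236 rad/s and ζ = 1/(2·√5) ≈ 0.2236.
ζωₙ = 1/2 = 0.5, so ω_d = ωₙ√(1−ζ²) = √(ωₙ² − (ζωₙ)²) = √(5 − 0.5²) = √4.75 ≈ 2.179 rad/s.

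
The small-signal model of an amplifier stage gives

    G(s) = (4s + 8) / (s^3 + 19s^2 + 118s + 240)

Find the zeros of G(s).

s = -2

Set the numerator to zero: 4s + 8 = 0, i.e. 4·(s + 2) = 0.
So s = -2.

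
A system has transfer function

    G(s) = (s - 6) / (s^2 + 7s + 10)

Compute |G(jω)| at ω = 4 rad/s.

|G(j4)| ≈ 0.2518

Substitute s = j4: numerator = -6 + j4, denominator = -6 + j28.
|G(j4)| = |-6 + j4| / |-6 + j28| = 7.2111 / 28.636 ≈ 0.2518.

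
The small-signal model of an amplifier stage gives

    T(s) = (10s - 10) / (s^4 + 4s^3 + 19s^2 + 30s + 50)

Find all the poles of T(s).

s = -1 + 2j, -1 - 2j, -1 + 3j, -1 - 3j

The poles are the roots of the denominator s^4 + 4s^3 + 19s^2 + 30s + 50 = 0.
No real roots exist; factor into two real quadratics: (s^2 + 2s + 5)(s^2 + 2s + 10) = 0.
Each quadratic gives a conjugate pair via the quadratic formula.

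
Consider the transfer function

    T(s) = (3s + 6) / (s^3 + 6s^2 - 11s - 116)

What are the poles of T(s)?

The poles are the roots of the denominator s^3 + 6s^2 - 11s - 116 = 0.
Trying s = 4: the polynomial evaluates to 0, so (s - 4) is a factor.
Dividing out leaves s^2 + 10s + 29 = 0.
The quadratic formula then gives s = -5 ± 2j.

s = -5 + 2j, -5 - 2j, 4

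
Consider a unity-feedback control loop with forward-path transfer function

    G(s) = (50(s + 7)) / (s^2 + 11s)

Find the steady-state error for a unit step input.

G(s) has one pole at the origin.
This is a Type 1 system; for a step input the steady-state error is zero.

e_ss = 0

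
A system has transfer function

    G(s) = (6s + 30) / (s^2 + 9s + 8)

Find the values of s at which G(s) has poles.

s = -8, -1

The poles are the roots of the denominator s^2 + 9s + 8 = 0.
Factoring: (s + 8)(s + 1) = 0, so s = -8 and s = -1.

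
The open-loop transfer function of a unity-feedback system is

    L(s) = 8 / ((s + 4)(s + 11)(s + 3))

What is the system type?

Type 0

The denominator has no factor of s at the origin — no free integrator — so this is a Type 0 system.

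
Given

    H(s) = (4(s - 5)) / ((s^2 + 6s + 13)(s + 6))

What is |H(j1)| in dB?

Substitute s = j1: numerator = -20 + j4, denominator = 66 + j48.
|H(j1)| = |-20 + j4| / |66 + j48| = 20.396 / 81.609 ≈ 0.2499.
In decibels: 20·log₁₀(0.2499) ≈ -12.0 dB.

|H(j1)|_dB ≈ -12.0 dB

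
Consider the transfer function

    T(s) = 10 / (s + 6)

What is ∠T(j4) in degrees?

∠T(j4) ≈ -33.69°

At s = j4: numerator = 10, denominator = 6 + j4.
∠T = ∠num − ∠den = 0° − (33.690°) = -33.69°.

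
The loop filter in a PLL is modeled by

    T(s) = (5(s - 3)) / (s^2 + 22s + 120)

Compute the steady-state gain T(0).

Set s = 0: T(0) = (-15) / (120) = -1/8.

T(0) = -1/8 ≈ -0.1250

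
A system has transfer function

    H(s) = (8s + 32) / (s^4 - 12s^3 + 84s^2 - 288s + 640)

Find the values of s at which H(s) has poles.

The poles are the roots of the denominator s^4 - 12s^3 + 84s^2 - 288s + 640 = 0.
No real roots exist; factor into two real quadratics: (s^2 - 8s + 32)(s^2 - 4s + 20) = 0.
Each quadratic gives a conjugate pair via the quadratic formula.

s = 4 ± 4j, 2 ± 4j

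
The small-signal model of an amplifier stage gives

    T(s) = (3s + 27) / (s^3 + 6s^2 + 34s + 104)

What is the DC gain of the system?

T(0) = 27/104 ≈ 0.2596

Set s = 0: T(0) = (27) / (104) = 27/104.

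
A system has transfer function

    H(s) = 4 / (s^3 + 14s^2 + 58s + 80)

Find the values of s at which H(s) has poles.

The poles are the roots of the denominator s^3 + 14s^2 + 58s + 80 = 0.
Trying s = -8: the polynomial evaluates to 0, so (s + 8) is a factor.
Dividing out leaves s^2 + 6s + 10 = 0.
The quadratic formula then gives s = -3 ± 1j.

s = -3 + j, -3 - j, -8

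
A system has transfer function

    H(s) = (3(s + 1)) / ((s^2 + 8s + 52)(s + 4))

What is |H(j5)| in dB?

|H(j5)|_dB ≈ -26.1 dB

Substitute s = j5: numerator = 3 + j15, denominator = -92 + j295.
|H(j5)| = |3 + j15| / |-92 + j295| = 15.297 / 309.01 ≈ 0.04950.
In decibels: 20·log₁₀(0.04950) ≈ -26.1 dB.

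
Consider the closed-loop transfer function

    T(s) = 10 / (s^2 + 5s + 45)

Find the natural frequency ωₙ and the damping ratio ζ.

ωₙ ≈ 6.708 rad/s, ζ ≈ 0.3727

Compare the denominator to the standard form s^2 + 2ζωₙs + ωₙ².
ωₙ² = 45, so ωₙ = √45 ≈ 6.708 rad/s.
2ζωₙ = 5, so ζ = 5/(2·√45) ≈ 0.3727.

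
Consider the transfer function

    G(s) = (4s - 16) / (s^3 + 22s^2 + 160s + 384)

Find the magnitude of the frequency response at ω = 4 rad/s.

Substitute s = j4: numerator = -16 + j16, denominator = 32 + j576.
|G(j4)| = |-16 + j16| / |32 + j576| = 22.627 / 576.89 ≈ 0.03922.

|G(j4)| ≈ 0.03922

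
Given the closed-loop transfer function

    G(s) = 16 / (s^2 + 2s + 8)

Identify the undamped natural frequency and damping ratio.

ωₙ ≈ 2.828 rad/s, ζ ≈ 0.3536

Compare the denominator to the standard form s^2 + 2ζωₙs + ωₙ².
ωₙ² = 8, so ωₙ = √8 ≈ 2.828 rad/s.
2ζωₙ = 2, so ζ = 2/(2·√8) ≈ 0.3536.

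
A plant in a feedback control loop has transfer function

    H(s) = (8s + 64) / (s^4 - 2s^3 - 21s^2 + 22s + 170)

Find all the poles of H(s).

s = 4 ± j, -3 ± j

The poles are the roots of the denominator s^4 - 2s^3 - 21s^2 + 22s + 170 = 0.
No real roots exist; factor into two real quadratics: (s^2 - 8s + 17)(s^2 + 6s + 10) = 0.
Each quadratic gives a conjugate pair via the quadratic formula.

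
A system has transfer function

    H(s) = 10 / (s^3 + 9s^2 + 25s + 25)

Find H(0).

Set s = 0: H(0) = (10) / (25) = 2/5.

H(0) = 2/5 ≈ 0.4000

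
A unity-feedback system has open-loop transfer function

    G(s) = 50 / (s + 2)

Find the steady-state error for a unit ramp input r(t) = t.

e_ss = ∞

G(s) has no poles at the origin.
This is a Type 0 system; Kv = lim_{s→0} s·G(s) = 0, so the steady-state error for a ramp input is infinite.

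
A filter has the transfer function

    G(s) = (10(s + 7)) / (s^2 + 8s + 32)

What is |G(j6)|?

Substitute s = j6: numerator = 70 + j60, denominator = -4 + j48.
|G(j6)| = |70 + j60| / |-4 + j48| = 92.195 / 48.166 ≈ 1.914.

|G(j6)| ≈ 1.914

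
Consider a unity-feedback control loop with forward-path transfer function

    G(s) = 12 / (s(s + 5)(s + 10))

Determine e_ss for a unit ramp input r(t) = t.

e_ss = 4.167

G(s) has one pole at the origin.
This is a Type 1 system. Kv = lim_{s→0} s·G(s) = 12/50 = 6/25.
e_ss = 1/Kv = 1/(6/25) = 25/6 ≈ 4.167.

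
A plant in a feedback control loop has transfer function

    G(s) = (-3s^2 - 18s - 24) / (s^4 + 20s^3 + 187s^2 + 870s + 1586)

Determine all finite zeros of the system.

Set the numerator to zero: -3s^2 - 18s - 24 = 0, i.e. -3·(s^2 + 6s + 8) = 0.
Factoring: (s + 4)(s + 2) = 0.

s = -4, -2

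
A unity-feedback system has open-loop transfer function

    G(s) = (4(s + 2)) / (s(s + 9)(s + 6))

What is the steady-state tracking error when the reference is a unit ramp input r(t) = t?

e_ss = 6.750

G(s) has one pole at the origin.
This is a Type 1 system. Kv = lim_{s→0} s·G(s) = 8/54 = 4/27.
e_ss = 1/Kv = 1/(4/27) = 27/4 ≈ 6.750.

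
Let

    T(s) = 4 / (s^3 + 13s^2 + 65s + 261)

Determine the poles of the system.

The poles are the roots of the denominator s^3 + 13s^2 + 65s + 261 = 0.
Trying s = -9: the polynomial evaluates to 0, so (s + 9) is a factor.
Dividing out leaves s^2 + 4s + 29 = 0.
The quadratic formula then gives s = -2 ± 5j.

s = -2 + 5j, -2 - 5j, -9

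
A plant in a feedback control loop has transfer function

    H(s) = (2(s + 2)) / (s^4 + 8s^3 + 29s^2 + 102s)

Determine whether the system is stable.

The denominator s^4 + 8s^3 + 29s^2 + 102s factors as s(s^2 + 2s + 17)(s + 6), giving poles at s = 0, -1 + 4j, -1 - 4j, -6.
Since the simple pole(s) at s = 0 lie on the jω-axis with none in the right half-plane, the system is marginally stable.

marginally stable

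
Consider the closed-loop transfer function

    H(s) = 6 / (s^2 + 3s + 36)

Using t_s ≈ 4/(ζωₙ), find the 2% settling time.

Comparing s^2 + 3s + 36 to s^2 + 2ζωₙs + ωₙ²: ωₙ = 6 rad/s and ζ = 3/(2·6) = 0.25.
ζωₙ = 3/2 = 1.5, so t_s ≈ 4/(ζωₙ) = 4/1.5 ≈ 2.667 s.

t_s ≈ 2.667 s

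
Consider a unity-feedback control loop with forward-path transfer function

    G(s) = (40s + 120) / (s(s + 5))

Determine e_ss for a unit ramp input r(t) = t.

e_ss = 0.04167

G(s) has one pole at the origin.
This is a Type 1 system. Kv = lim_{s→0} s·G(s) = 120/5 = 24.
e_ss = 1/Kv = 1/(24) = 1/24 ≈ 0.04167.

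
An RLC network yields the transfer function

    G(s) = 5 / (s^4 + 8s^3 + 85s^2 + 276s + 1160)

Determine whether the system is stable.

stable

The denominator s^4 + 8s^3 + 85s^2 + 276s + 1160 factors as (s^2 + 4s + 40)(s^2 + 4s + 29), giving poles at s = -2 + 6j, -2 - 6j, -2 + 5j, -2 - 5j.
Since all poles lie strictly in the left half-plane, the system is stable.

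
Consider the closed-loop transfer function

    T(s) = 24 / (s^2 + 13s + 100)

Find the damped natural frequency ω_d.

Comparing s^2 + 13s + 100 to s^2 + 2ζωₙs + ωₙ²: ωₙ = 10 rad/s and ζ = 13/(2·10) = 0.65.
ζωₙ = 13/2 = 6.5, so ω_d = ωₙ√(1−ζ²) = √(ωₙ² − (ζωₙ)²) = √(100 − 6.5²) = √57.75 ≈ 7.599 rad/s.

ω_d ≈ 7.599 rad/s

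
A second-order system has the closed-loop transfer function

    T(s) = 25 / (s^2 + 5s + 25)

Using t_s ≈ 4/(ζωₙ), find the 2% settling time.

Comparing s^2 + 5s + 25 to s^2 + 2ζωₙs + ωₙ²: ωₙ = 5 rad/s and ζ = 5/(2·5) = 0.5.
ζωₙ = 5/2 = 2.5, so t_s ≈ 4/(ζωₙ) = 4/2.5 = 1.600 s.

t_s ≈ 1.600 s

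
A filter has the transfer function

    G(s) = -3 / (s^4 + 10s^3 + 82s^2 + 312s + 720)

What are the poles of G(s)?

s = -2 + 6j, -2 - 6j, -3 + 3j, -3 - 3j

The poles are the roots of the denominator s^4 + 10s^3 + 82s^2 + 312s + 720 = 0.
No real roots exist; factor into two real quadratics: (s^2 + 4s + 40)(s^2 + 6s + 18) = 0.
Each quadratic gives a conjugate pair via the quadratic formula.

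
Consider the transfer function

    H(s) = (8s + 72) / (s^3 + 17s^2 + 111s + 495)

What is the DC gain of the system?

Set s = 0: H(0) = (72) / (495) = 8/55.

H(0) = 8/55 ≈ 0.1455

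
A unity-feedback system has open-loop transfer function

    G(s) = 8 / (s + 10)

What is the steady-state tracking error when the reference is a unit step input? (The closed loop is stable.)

e_ss = 0.5556

G(s) has no poles at the origin.
This is a Type 0 system. Kp = lim_{s→0} G(s) = 8/10 = 4/5.
e_ss = 1/(1 + Kp) = 1/(1 + 4/5) = 5/9 ≈ 0.5556.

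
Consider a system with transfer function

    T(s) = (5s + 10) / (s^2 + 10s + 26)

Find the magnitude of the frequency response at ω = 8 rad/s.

Substitute s = j8: numerator = 10 + j40, denominator = -38 + j80.
|T(j8)| = |10 + j40| / |-38 + j80| = 41.231 / 88.566 ≈ 0.4655.

|T(j8)| ≈ 0.4655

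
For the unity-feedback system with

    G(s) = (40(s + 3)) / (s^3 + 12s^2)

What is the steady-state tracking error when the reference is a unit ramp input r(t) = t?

e_ss = 0

G(s) has 2 poles at the origin.
This is a Type 2 system; for a ramp input the steady-state error is zero.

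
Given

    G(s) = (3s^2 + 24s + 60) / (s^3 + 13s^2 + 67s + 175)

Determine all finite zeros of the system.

s = -4 + 2j, -4 - 2j

Set the numerator to zero: 3s^2 + 24s + 60 = 0, i.e. 3·(s^2 + 8s + 20) = 0.
Factoring: (s^2 + 8s + 20) = 0.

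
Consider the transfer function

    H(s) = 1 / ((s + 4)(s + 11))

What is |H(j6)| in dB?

Substitute s = j6: numerator = 1, denominator = 8 + j90.
|H(j6)| = |1| / |8 + j90| = 1 / 90.355 ≈ 0.01107.
In decibels: 20·log₁₀(0.01107) ≈ -39.1 dB.

|H(j6)|_dB ≈ -39.1 dB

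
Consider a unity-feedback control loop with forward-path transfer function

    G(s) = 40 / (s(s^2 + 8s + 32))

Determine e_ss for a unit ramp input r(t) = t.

e_ss = 0.8000

G(s) has one pole at the origin.
This is a Type 1 system. Kv = lim_{s→0} s·G(s) = 40/32 = 5/4.
e_ss = 1/Kv = 1/(5/4) = 4/5 ≈ 0.8000.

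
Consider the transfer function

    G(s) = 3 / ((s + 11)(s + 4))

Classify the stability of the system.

The poles can be read from the denominator factors: s = -11, -4.
Since all poles lie strictly in the left half-plane, the system is stable.

stable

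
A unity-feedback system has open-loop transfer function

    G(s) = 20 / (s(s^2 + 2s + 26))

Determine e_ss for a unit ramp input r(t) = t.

e_ss = 1.300

G(s) has one pole at the origin.
This is a Type 1 system. Kv = lim_{s→0} s·G(s) = 20/26 = 10/13.
e_ss = 1/Kv = 1/(10/13) = 13/10 ≈ 1.300.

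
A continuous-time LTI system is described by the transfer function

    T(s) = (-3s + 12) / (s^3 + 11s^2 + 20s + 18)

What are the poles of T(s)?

The poles are the roots of the denominator s^3 + 11s^2 + 20s + 18 = 0.
Trying s = -9: the polynomial evaluates to 0, so (s + 9) is a factor.
Dividing out leaves s^2 + 2s + 2 = 0.
The quadratic formula then gives s = -1 ± 1j.

s = -9, -1 ± j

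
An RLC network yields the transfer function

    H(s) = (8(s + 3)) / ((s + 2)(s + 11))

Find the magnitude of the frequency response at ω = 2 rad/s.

|H(j2)| ≈ 0.9121

Substitute s = j2: numerator = 24 + j16, denominator = 18 + j26.
|H(j2)| = |24 + j16| / |18 + j26| = 28.844 / 31.623 ≈ 0.9121.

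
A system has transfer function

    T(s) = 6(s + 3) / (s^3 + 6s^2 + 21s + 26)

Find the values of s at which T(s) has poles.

s = -2 ± 3j, -2

The poles are the roots of the denominator s^3 + 6s^2 + 21s + 26 = 0.
Trying s = -2: the polynomial evaluates to 0, so (s + 2) is a factor.
Dividing out leaves s^2 + 4s + 13 = 0.
The quadratic formula then gives s = -2 ± 3j.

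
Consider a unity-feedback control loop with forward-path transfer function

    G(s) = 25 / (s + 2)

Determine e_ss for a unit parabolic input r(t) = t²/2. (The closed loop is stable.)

e_ss = ∞

G(s) has no poles at the origin.
This is a Type 0 system; Ka = lim_{s→0} s^2·G(s) = 0, so the steady-state error for a parabola input is infinite.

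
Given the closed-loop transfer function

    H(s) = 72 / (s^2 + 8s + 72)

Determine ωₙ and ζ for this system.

ωₙ ≈ 8.485 rad/s, ζ ≈ 0.4714

Compare the denominator to the standard form s^2 + 2ζωₙs + ωₙ².
ωₙ² = 72, so ωₙ = √72 ≈ 8.485 rad/s.
2ζωₙ = 8, so ζ = 8/(2·√72) ≈ 0.4714.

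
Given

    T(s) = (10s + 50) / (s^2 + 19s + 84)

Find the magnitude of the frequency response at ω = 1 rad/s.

|T(j1)| ≈ 0.5988

Substitute s = j1: numerator = 50 + j10, denominator = 83 + j19.
|T(j1)| = |50 + j10| / |83 + j19| = 50.990 / 85.147 ≈ 0.5988.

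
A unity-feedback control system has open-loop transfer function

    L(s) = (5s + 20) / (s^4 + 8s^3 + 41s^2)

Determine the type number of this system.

Type 2

Factor s from the denominator: s^4 + 8s^3 + 41s^2 = s^2·(s^2 + 8s + 41).
There are 2 poles at the origin, so the system is Type 2.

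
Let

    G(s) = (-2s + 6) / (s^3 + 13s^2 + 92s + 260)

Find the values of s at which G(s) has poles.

s = -5, -4 + 6j, -4 - 6j

The poles are the roots of the denominator s^3 + 13s^2 + 92s + 260 = 0.
Trying s = -5: the polynomial evaluates to 0, so (s + 5) is a factor.
Dividing out leaves s^2 + 8s + 52 = 0.
The quadratic formula then gives s = -4 ± 6j.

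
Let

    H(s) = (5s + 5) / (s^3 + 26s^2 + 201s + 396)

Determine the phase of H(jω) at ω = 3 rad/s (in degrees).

∠H(j3) ≈ -2.726°

At s = j3: numerator = 5 + j15, denominator = 162 + j576.
∠H = ∠num − ∠den = 71.565° − (74.291°) = -2.726°.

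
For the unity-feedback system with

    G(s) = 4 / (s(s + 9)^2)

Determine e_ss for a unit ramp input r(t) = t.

G(s) has one pole at the origin.
This is a Type 1 system. Kv = lim_{s→0} s·G(s) = 4/81.
e_ss = 1/Kv = 1/(4/81) = 81/4 ≈ 20.25.

e_ss = 20.25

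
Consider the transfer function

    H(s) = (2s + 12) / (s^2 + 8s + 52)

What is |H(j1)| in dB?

|H(j1)|_dB ≈ -12.6 dB

Substitute s = j1: numerator = 12 + j2, denominator = 51 + j8.
|H(j1)| = |12 + j2| / |51 + j8| = 12.166 / 51.624 ≈ 0.2357.
In decibels: 20·log₁₀(0.2357) ≈ -12.6 dB.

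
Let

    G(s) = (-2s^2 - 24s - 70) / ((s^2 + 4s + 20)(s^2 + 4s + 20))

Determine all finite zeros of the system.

Set the numerator to zero: -2s^2 - 24s - 70 = 0, i.e. -2·(s^2 + 12s + 35) = 0.
Factoring: (s + 5)(s + 7) = 0.

s = -5, -7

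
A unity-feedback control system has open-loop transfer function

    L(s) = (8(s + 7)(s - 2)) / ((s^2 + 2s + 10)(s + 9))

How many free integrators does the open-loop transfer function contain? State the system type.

The denominator has no factor of s at the origin — no free integrator — so this is a Type 0 system.

Type 0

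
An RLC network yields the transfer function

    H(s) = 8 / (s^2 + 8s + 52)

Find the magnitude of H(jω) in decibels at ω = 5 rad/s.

|H(j5)|_dB ≈ -15.6 dB

Substitute s = j5: numerator = 8, denominator = 27 + j40.
|H(j5)| = |8| / |27 + j40| = 8 / 48.260 ≈ 0.1658.
In decibels: 20·log₁₀(0.1658) ≈ -15.6 dB.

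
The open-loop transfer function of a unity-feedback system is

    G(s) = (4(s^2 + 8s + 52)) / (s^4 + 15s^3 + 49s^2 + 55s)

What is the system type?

Type 1

The denominator has 1 factor of s at the origin (free integrator), so this is a Type 1 system.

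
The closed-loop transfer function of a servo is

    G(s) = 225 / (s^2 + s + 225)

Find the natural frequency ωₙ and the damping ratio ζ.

Compare the denominator to the standard form s^2 + 2ζωₙs + ωₙ².
ωₙ² = 225, so ωₙ = 15 rad/s.
2ζωₙ = 1, so ζ = 1/(2·15) ≈ 0.03333.

ωₙ = 15 rad/s, ζ ≈ 0.03333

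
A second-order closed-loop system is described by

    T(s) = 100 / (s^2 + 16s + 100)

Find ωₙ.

Compare the denominator to the standard form s^2 + 2ζωₙs + ωₙ².
ωₙ² = 100, so ωₙ = 10 rad/s.

ωₙ = 10 rad/s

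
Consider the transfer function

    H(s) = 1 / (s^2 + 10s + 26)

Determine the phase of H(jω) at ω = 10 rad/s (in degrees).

At s = j10: numerator = 1, denominator = -74 + j100.
∠H = ∠num − ∠den = 0° − (126.50°) = -126.5°.

∠H(j10) ≈ -126.5°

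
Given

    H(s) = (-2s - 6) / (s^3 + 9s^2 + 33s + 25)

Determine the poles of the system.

s = -4 ± 3j, -1

The poles are the roots of the denominator s^3 + 9s^2 + 33s + 25 = 0.
Trying s = -1: the polynomial evaluates to 0, so (s + 1) is a factor.
Dividing out leaves s^2 + 8s + 25 = 0.
The quadratic formula then gives s = -4 ± 3j.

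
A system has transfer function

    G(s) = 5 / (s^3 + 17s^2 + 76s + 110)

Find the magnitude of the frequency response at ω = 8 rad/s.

|G(j8)| ≈ 0.005088

Substitute s = j8: numerator = 5, denominator = -978 + j96.
|G(j8)| = |5| / |-978 + j96| = 5 / 982.70 ≈ 0.005088.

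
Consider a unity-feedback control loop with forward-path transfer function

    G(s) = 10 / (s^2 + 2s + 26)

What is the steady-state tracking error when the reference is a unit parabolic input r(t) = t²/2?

e_ss = ∞

G(s) has no poles at the origin.
This is a Type 0 system; Ka = lim_{s→0} s^2·G(s) = 0, so the steady-state error for a parabola input is infinite.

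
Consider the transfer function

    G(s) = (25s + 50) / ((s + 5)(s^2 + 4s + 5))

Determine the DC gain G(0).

Set s = 0: G(0) = (50) / (25) = 2.

G(0) = 2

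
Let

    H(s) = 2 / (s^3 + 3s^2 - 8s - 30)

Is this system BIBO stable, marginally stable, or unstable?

unstable

The denominator s^3 + 3s^2 - 8s - 30 factors as (s - 3)(s^2 + 6s + 10), giving poles at s = 3, -3 + j, -3 - j.
Since the pole(s) at s = 3 lie in the right half-plane, the system is unstable.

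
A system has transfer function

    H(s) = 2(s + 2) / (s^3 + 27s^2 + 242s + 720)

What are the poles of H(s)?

s = -9, -10, -8

The poles are the roots of the denominator s^3 + 27s^2 + 242s + 720 = 0.
Trying s = -9: the polynomial evaluates to 0, so (s + 9) is a factor.
Dividing out leaves s^2 + 18s + 80 = 0.
Factoring the quadratic: (s + 10)(s + 8) = 0.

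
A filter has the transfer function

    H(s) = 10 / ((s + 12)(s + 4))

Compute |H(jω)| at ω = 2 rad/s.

|H(j2)| ≈ 0.1838

Substitute s = j2: numerator = 10, denominator = 44 + j32.
|H(j2)| = |10| / |44 + j32| = 10 / 54.406 ≈ 0.1838.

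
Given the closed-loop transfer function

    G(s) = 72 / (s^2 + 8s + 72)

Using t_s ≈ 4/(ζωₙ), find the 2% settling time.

Comparing s^2 + 8s + 72 to s^2 + 2ζωₙs + ωₙ²: ωₙ = √72 ≈ 8.485 rad/s and ζ = 8/(2·√72) ≈ 0.4714.
ζωₙ = 8/2 = 4, so t_s ≈ 4/(ζωₙ) = 4/4 = 1 s.

t_s ≈ 1 s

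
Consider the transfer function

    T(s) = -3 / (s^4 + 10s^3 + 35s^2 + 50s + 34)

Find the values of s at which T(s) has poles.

s = -4 ± j, -1 ± j

The poles are the roots of the denominator s^4 + 10s^3 + 35s^2 + 50s + 34 = 0.
No real roots exist; factor into two real quadratics: (s^2 + 8s + 17)(s^2 + 2s + 2) = 0.
Each quadratic gives a conjugate pair via the quadratic formula.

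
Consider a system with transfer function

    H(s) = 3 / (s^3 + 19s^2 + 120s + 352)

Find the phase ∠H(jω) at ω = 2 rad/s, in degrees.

At s = j2: numerator = 3, denominator = 276 + j232.
∠H = ∠num − ∠den = 0° − (40.050°) = -40.05°.

∠H(j2) ≈ -40.05°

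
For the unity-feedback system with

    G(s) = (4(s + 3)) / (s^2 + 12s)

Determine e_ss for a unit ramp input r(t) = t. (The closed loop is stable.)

G(s) has one pole at the origin.
This is a Type 1 system. Kv = lim_{s→0} s·G(s) = 12/12 = 1.
e_ss = 1/Kv = 1/(1) = 1.

e_ss = 1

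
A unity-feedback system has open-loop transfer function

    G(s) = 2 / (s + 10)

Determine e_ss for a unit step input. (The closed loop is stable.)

e_ss = 0.8333

G(s) has no poles at the origin.
This is a Type 0 system. Kp = lim_{s→0} G(s) = 2/10 = 1/5.
e_ss = 1/(1 + Kp) = 1/(1 + 1/5) = 5/6 ≈ 0.8333.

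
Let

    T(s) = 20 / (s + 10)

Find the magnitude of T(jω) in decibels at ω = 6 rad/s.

Substitute s = j6: numerator = 20, denominator = 10 + j6.
|T(j6)| = |20| / |10 + j6| = 20 / 11.662 ≈ 1.715.
In decibels: 20·log₁₀(1.715) ≈ 4.69 dB.

|T(j6)|_dB ≈ 4.69 dB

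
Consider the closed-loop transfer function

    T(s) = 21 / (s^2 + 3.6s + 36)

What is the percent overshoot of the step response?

Comparing s^2 + 3.6s + 36 to s^2 + 2ζωₙs + ωₙ²: ωₙ = 6 rad/s and ζ = 3.6/(2·6) = 0.3.
%OS = 100·exp(−πζ/√(1−ζ²)) = 100·exp(−π·0.3/√(1−0.3²)) ≈ 37.2%.

%OS ≈ 37.2%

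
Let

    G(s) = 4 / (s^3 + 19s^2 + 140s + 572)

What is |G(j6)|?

Substitute s = j6: numerator = 4, denominator = -112 + j624.
|G(j6)| = |4| / |-112 + j624| = 4 / 633.97 ≈ 0.006309.

|G(j6)| ≈ 0.006309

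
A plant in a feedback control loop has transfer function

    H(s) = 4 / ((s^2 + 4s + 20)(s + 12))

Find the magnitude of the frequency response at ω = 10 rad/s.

Substitute s = j10: numerator = 4, denominator = -1360 - j320.
|H(j10)| = |4| / |-1360 - j320| = 4 / 1397.1 ≈ 0.002863.

|H(j10)| ≈ 0.002863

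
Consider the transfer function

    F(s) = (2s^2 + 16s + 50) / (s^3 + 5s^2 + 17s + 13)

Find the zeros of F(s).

Set the numerator to zero: 2s^2 + 16s + 50 = 0, i.e. 2·(s^2 + 8s + 25) = 0.
Factoring: (s^2 + 8s + 25) = 0.

s = -4 + 3j, -4 - 3j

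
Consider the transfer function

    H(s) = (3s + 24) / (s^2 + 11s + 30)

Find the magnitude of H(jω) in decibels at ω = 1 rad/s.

|H(j1)|_dB ≈ -2.16 dB

Substitute s = j1: numerator = 24 + j3, denominator = 29 + j11.
|H(j1)| = |24 + j3| / |29 + j11| = 24.187 / 31.016 ≈ 0.7798.
In decibels: 20·log₁₀(0.7798) ≈ -2.16 dB.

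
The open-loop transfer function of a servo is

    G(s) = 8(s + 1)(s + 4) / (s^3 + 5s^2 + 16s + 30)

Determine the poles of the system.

s = -1 + 3j, -1 - 3j, -3

The poles are the roots of the denominator s^3 + 5s^2 + 16s + 30 = 0.
Trying s = -3: the polynomial evaluates to 0, so (s + 3) is a factor.
Dividing out leaves s^2 + 2s + 10 = 0.
The quadratic formula then gives s = -1 ± 3j.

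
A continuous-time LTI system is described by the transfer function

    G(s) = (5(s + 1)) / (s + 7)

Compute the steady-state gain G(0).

G(0) = 5/7 ≈ 0.7143

Set s = 0: G(0) = (5) / (7) = 5/7.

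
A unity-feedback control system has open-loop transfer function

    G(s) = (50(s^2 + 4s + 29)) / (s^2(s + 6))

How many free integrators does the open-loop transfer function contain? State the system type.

The denominator has 2 factors of s at the origin (free integrators), so this is a Type 2 system.

Type 2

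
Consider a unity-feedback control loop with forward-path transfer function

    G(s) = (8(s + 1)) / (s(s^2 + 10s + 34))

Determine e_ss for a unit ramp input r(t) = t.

e_ss = 4.250

G(s) has one pole at the origin.
This is a Type 1 system. Kv = lim_{s→0} s·G(s) = 8/34 = 4/17.
e_ss = 1/Kv = 1/(4/17) = 17/4 ≈ 4.250.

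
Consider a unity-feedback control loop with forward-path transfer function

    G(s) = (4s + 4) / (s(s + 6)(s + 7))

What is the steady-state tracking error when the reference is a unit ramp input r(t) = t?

e_ss = 10.50

G(s) has one pole at the origin.
This is a Type 1 system. Kv = lim_{s→0} s·G(s) = 4/42 = 2/21.
e_ss = 1/Kv = 1/(2/21) = 21/2 ≈ 10.50.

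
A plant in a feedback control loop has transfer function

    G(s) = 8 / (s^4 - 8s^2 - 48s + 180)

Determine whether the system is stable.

unstable

The denominator s^4 - 8s^2 - 48s + 180 factors as (s^2 - 6s + 10)(s^2 + 6s + 18), giving poles at s = 3 + j, 3 - j, -3 + 3j, -3 - 3j.
Since the pole(s) at s = 3 ± j lie in the right half-plane, the system is unstable.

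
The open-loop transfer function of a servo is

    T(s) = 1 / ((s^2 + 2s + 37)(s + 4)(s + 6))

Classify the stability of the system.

stable

The poles can be read from the denominator factors: s = -1 + 6j, -1 - 6j, -4, -6.
Since all poles lie strictly in the left half-plane, the system is stable.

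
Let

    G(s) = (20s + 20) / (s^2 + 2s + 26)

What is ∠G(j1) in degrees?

∠G(j1) ≈ 40.43°

At s = j1: numerator = 20 + j20, denominator = 25 + j2.
∠G = ∠num − ∠den = 45° − (4.5739°) = 40.43°.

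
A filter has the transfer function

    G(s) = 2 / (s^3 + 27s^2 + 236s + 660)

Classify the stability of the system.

The denominator s^3 + 27s^2 + 236s + 660 factors as (s + 11)(s + 10)(s + 6), giving poles at s = -11, -10, -6.
Since all poles lie strictly in the left half-plane, the system is stable.

stable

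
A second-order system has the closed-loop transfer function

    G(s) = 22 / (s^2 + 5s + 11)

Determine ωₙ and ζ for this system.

Compare the denominator to the standard form s^2 + 2ζωₙs + ωₙ².
ωₙ² = 11, so ωₙ = √11 ≈ 3.317 rad/s.
2ζωₙ = 5, so ζ = 5/(2·√11) ≈ 0.7538.
With ζ = 0.7538 the response is underdamped.

ωₙ ≈ 3.317 rad/s, ζ ≈ 0.7538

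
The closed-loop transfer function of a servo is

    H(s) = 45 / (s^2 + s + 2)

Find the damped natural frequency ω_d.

ω_d ≈ 1.323 rad/s

Comparing s^2 + s + 2 to s^2 + 2ζωₙs + ωₙ²: ωₙ = √2 ≈ 1.414 rad/s and ζ = 1/(2·√2) ≈ 0.3536.
ζωₙ = 1/2 = 0.5, so ω_d = ωₙ√(1−ζ²) = √(ωₙ² − (ζωₙ)²) = √(2 − 0.5²) = √1.75 ≈ 1.323 rad/s.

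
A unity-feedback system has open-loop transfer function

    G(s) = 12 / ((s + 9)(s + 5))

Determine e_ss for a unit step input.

G(s) has no poles at the origin.
This is a Type 0 system. Kp = lim_{s→0} G(s) = 12/45 = 4/15.
e_ss = 1/(1 + Kp) = 1/(1 + 4/15) = 15/19 ≈ 0.7895.

e_ss = 0.7895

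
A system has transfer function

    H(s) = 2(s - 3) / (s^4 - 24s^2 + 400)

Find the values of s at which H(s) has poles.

The poles are the roots of the denominator s^4 - 24s^2 + 400 = 0.
No real roots exist; factor into two real quadratics: (s^2 - 8s + 20)(s^2 + 8s + 20) = 0.
Each quadratic gives a conjugate pair via the quadratic formula.

s = 4 ± 2j, -4 ± 2j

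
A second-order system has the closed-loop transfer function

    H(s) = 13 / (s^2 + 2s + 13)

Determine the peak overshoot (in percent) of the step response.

%OS ≈ 40.4%

Comparing s^2 + 2s + 13 to s^2 + 2ζωₙs + ωₙ²: ωₙ = √13 ≈ 3.606 rad/s and ζ = 2/(2·√13) ≈ 0.2774.
%OS = 100·exp(−πζ/√(1−ζ²)) = 100·exp(−π·0.2774/√(1−0.2774²)) ≈ 40.4%.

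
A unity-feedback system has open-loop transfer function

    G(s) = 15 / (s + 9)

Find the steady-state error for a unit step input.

G(s) has no poles at the origin.
This is a Type 0 system. Kp = lim_{s→0} G(s) = 15/9 = 5/3.
e_ss = 1/(1 + Kp) = 1/(1 + 5/3) = 3/8 ≈ 0.3750.

e_ss = 0.3750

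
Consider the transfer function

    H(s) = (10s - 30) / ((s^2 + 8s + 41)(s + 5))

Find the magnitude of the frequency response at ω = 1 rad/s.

Substitute s = j1: numerator = -30 + j10, denominator = 192 + j80.
|H(j1)| = |-30 + j10| / |192 + j80| = 31.623 / 208 ≈ 0.1520.

|H(j1)| ≈ 0.1520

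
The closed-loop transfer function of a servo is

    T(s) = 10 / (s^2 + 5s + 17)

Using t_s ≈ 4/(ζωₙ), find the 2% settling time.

t_s ≈ 1.600 s

Comparing s^2 + 5s + 17 to s^2 + 2ζωₙs + ωₙ²: ωₙ = √17 ≈ 4.123 rad/s and ζ = 5/(2·√17) ≈ 0.6063.
ζωₙ = 5/2 = 2.5, so t_s ≈ 4/(ζωₙ) = 4/2.5 = 1.600 s.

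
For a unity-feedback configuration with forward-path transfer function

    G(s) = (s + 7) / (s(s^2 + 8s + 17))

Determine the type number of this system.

The denominator has 1 factor of s at the origin (free integrator), so this is a Type 1 system.

Type 1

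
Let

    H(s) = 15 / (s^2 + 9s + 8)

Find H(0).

Set s = 0: H(0) = (15) / (8) = 15/8.

H(0) = 15/8 ≈ 1.875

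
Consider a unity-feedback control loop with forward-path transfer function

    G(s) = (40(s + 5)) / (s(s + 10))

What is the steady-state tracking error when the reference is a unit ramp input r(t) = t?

G(s) has one pole at the origin.
This is a Type 1 system. Kv = lim_{s→0} s·G(s) = 200/10 = 20.
e_ss = 1/Kv = 1/(20) = 1/20 ≈ 0.05000.

e_ss = 0.05000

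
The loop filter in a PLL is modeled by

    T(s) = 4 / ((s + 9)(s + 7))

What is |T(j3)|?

Substitute s = j3: numerator = 4, denominator = 54 + j48.
|T(j3)| = |4| / |54 + j48| = 4 / 72.250 ≈ 0.05536.

|T(j3)| ≈ 0.05536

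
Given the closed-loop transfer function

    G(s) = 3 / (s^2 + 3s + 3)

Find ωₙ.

Compare the denominator to the standard form s^2 + 2ζωₙs + ωₙ².
ωₙ² = 3, so ωₙ = √3 ≈ 1.732 rad/s.

ωₙ ≈ 1.732 rad/s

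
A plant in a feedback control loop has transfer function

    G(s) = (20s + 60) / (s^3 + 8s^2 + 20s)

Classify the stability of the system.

The denominator s^3 + 8s^2 + 20s factors as s(s^2 + 8s + 20), giving poles at s = 0, -4 ± 2j.
Since the simple pole(s) at s = 0 lie on the jω-axis with none in the right half-plane, the system is marginally stable.

marginally stable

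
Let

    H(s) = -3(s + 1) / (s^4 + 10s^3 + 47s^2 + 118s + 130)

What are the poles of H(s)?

The poles are the roots of the denominator s^4 + 10s^3 + 47s^2 + 118s + 130 = 0.
No real roots exist; factor into two real quadratics: (s^2 + 6s + 10)(s^2 + 4s + 13) = 0.
Each quadratic gives a conjugate pair via the quadratic formula.

s = -3 ± j, -2 ± 3j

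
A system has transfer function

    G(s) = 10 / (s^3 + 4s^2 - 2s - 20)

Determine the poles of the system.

The poles are the roots of the denominator s^3 + 4s^2 - 2s - 20 = 0.
Trying s = 2: the polynomial evaluates to 0, so (s - 2) is a factor.
Dividing out leaves s^2 + 6s + 10 = 0.
The quadratic formula then gives s = -3 ± 1j.

s = 2, -3 ± j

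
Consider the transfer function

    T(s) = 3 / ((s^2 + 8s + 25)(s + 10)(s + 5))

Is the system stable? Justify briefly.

The poles can be read from the denominator factors: s = -4 ± 3j, -10, -5.
Since all poles lie strictly in the left half-plane, the system is stable.

stable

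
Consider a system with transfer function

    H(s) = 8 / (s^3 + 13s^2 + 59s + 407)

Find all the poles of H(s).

The poles are the roots of the denominator s^3 + 13s^2 + 59s + 407 = 0.
Trying s = -11: the polynomial evaluates to 0, so (s + 11) is a factor.
Dividing out leaves s^2 + 2s + 37 = 0.
The quadratic formula then gives s = -1 ± 6j.

s = -1 ± 6j, -11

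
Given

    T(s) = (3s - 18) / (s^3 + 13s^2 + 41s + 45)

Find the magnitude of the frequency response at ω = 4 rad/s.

|T(j4)| ≈ 0.1131

Substitute s = j4: numerator = -18 + j12, denominator = -163 + j100.
|T(j4)| = |-18 + j12| / |-163 + j100| = 21.633 / 191.23 ≈ 0.1131.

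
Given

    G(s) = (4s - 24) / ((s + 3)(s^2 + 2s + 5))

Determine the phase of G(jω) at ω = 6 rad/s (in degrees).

∠G(j6) ≈ -87.27°

At s = j6: numerator = -24 + j24, denominator = -165 - j150.
∠G = ∠num − ∠den = 135° − (-137.73°) = 272.7°, which wraps to -87.27°.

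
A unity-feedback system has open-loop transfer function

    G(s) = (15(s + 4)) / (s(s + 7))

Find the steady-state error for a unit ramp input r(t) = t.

G(s) has one pole at the origin.
This is a Type 1 system. Kv = lim_{s→0} s·G(s) = 60/7.
e_ss = 1/Kv = 1/(60/7) = 7/60 ≈ 0.1167.

e_ss = 0.1167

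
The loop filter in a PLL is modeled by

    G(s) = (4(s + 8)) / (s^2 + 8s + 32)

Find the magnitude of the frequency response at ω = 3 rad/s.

Substitute s = j3: numerator = 32 + j12, denominator = 23 + j24.
|G(j3)| = |32 + j12| / |23 + j24| = 34.176 / 33.242 ≈ 1.028.

|G(j3)| ≈ 1.028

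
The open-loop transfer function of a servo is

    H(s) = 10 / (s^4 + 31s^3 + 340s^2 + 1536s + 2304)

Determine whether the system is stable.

stable

The denominator s^4 + 31s^3 + 340s^2 + 1536s + 2304 factors as (s + 3)(s + 8)^2(s + 12), giving poles at s = -3, -8, -8, -12.
Since all poles lie strictly in the left half-plane, the system is stable.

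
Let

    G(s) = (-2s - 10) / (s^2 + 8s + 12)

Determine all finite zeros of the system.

s = -5

Set the numerator to zero: -2s - 10 = 0, i.e. -2·(s + 5) = 0.
So s = -5.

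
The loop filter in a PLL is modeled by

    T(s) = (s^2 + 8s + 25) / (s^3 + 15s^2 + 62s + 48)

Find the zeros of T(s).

s = -4 + 3j, -4 - 3j

Set the numerator to zero: s^2 + 8s + 25 = 0.
Factoring: (s^2 + 8s + 25) = 0.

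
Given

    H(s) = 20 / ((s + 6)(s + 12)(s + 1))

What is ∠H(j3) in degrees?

At s = j3: numerator = 20, denominator = -99 + j243.
∠H = ∠num − ∠den = 0° − (112.17°) = -112.2°.

∠H(j3) ≈ -112.2°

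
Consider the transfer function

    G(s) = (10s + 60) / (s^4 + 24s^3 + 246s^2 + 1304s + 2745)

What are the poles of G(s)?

s = -5 + 6j, -5 - 6j, -9, -5

The poles are the roots of the denominator s^4 + 24s^3 + 246s^2 + 1304s + 2745 = 0.
Trying s = -9: the polynomial evaluates to 0, so (s + 9) is a factor.
Dividing out leaves s^3 + 15s^2 + 111s + 305 = 0.
This factors further as (s^2 + 10s + 61)(s + 5) = 0.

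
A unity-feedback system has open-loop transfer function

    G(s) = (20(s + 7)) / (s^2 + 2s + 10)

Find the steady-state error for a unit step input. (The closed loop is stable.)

G(s) has no poles at the origin.
This is a Type 0 system. Kp = lim_{s→0} G(s) = 140/10 = 14.
e_ss = 1/(1 + Kp) = 1/(1 + 14) = 1/15 ≈ 0.06667.

e_ss = 0.06667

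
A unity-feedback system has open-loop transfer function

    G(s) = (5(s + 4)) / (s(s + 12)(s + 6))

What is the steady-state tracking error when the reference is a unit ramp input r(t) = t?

e_ss = 3.600

G(s) has one pole at the origin.
This is a Type 1 system. Kv = lim_{s→0} s·G(s) = 20/72 = 5/18.
e_ss = 1/Kv = 1/(5/18) = 18/5 ≈ 3.600.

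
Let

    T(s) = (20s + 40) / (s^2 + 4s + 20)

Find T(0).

T(0) = 2

Set s = 0: T(0) = (40) / (20) = 2.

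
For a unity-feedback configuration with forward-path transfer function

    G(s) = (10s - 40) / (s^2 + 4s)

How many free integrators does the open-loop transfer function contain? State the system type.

Type 1

Factor s from the denominator: s^2 + 4s = s·(s + 4).
There is 1 pole at the origin, so the system is Type 1.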